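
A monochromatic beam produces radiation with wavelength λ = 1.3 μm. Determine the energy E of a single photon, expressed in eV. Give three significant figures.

0.954 eV

In SI units: λ = 1.3 μm = 1.3e-6 m.
The photon relation is E = hc/λ, giving E = 1.528e-19 J.
Converting to eV: E = 0.9537 eV ≈ 0.954 eV.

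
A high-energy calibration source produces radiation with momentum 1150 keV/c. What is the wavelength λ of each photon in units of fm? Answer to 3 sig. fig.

1080 fm

Convert to SI: p = 1150 keV/c = 6.1459e-22 kg·m/s.
Apply λ = h/p: λ = 1.078e-12 m.
Converting to fm: λ = 1078 fm ≈ 1080 fm.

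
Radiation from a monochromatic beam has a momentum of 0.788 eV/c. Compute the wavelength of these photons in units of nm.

1570 nm

In SI units: p = 0.788 eV/c = 4.2113 × 10^-28 kg·m/s.
The photon relation is λ = h/p, giving λ = 1.573 × 10^-6 m.
Converting to nm: λ = 1573 nm ≈ 1570 nm.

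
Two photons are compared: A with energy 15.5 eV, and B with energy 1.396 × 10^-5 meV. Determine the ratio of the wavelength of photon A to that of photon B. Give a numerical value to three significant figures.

9.01 × 10^-10

λ_A = 7.999 × 10^-8 m (from energy = 15.5 eV, via λ = hc/E).
λ_B = 88.81 m (from energy = 1.396 × 10^-5 meV, via λ = hc/E).
Ratio = 7.999 × 10^-8 / 88.81 = 9.01 × 10^-10.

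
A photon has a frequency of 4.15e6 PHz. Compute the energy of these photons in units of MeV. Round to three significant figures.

17.2 MeV

Use h = 6.62607015e-34 J·s, 1 eV = 1.602176634e-19 J.
Convert to SI: f = 4.15e6 PHz = 4.15e21 Hz.
The photon relation is E = hf, giving E = 2.750e-12 J.
Converting to MeV: E = 17.16 MeV ≈ 17.2 MeV.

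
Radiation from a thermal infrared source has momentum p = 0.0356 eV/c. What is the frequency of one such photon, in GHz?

8610 GHz

Use h = 6.62607015e-34 J·s, c = 2.99792458e8 m/s, 1 eV = 1.602176634e-19 J.
In SI units: p = 0.0356 eV/c = 1.9026e-29 kg·m/s.
Apply f = pc/h: f = 8.608e12 Hz.
Converting to GHz: f = 8608 GHz ≈ 8610 GHz.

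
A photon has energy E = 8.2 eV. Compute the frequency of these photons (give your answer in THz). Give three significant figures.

Use h = 6.62607015 × 10^-34 J·s, 1 eV = 1.602176634 × 10^-19 J.
Convert to SI: E = 8.2 eV = 1.3138 × 10^-18 J.
Since f = E/h for a photon, f = 1.983 × 10^15 Hz.
Converting to THz: f = 1983 THz ≈ 1980 THz.

1980 THz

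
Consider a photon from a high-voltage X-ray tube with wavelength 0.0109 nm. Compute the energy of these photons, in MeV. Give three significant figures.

0.114 MeV

Take h = 6.62607015·10^-34 J·s, c = 2.99792458·10^8 m/s, 1 eV = 1.602176634·10^-19 J.
In SI units: λ = 0.0109 nm = 1.09·10^-11 m.
Apply E = hc/λ: E = 1.822·10^-14 J.
Converting to MeV: E = 0.1137 MeV ≈ 0.114 MeV.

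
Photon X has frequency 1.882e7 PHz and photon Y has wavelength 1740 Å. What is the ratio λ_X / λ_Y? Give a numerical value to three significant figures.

λ_X = 1.593e-14 m (from frequency = 1.882e7 PHz, via λ = c/f).
λ_Y = 1.740e-7 m (from wavelength = 1740 Å, via λ given directly).
Ratio = 1.593e-14 / 1.740e-7 = 9.15e-8.

9.15e-8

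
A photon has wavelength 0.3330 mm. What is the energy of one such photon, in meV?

3.72 meV

First convert: λ = 0.3330 mm = 3.330e-4 m.
Apply E = hc/λ: E = 5.965e-22 J.
Converting to meV: E = 3.723 meV ≈ 3.72 meV.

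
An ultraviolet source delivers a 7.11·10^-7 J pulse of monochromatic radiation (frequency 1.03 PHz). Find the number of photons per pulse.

Per-photon energy: E = 6.825·10^-19 J (from frequency = 1.03 PHz).
N = E_total / E_photon = 7.11·10^-7 J / 6.825·10^-19 J = 1.04·10^12.

1.04·10^12 photons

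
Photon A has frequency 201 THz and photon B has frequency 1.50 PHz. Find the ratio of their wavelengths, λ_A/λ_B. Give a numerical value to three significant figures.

7.46

λ_A = 1.492·10^-6 m (from frequency = 201 THz, via λ = c/f).
λ_B = 1.999·10^-7 m (from frequency = 1.50 PHz, via λ = c/f).
Ratio = 1.492·10^-6 / 1.999·10^-7 = 7.46.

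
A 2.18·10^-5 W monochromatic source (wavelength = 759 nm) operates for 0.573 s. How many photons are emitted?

4.77·10^13 photons

Total energy: E_total = P·t = 2.18·10^-5 × 0.573 = 1.249·10^-5 J.
Per-photon energy: E = 2.617·10^-19 J.
N = E_total / E_photon = 4.77·10^13.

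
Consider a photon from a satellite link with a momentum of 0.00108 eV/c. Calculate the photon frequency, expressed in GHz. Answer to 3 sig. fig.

261 GHz

Use h = 6.62607015 × 10^-34 J·s, c = 2.99792458 × 10^8 m/s, 1 eV = 1.602176634 × 10^-19 J.
First convert: p = 0.00108 eV/c = 5.7718 × 10^-31 kg·m/s.
The photon relation is f = pc/h, giving f = 2.611 × 10^11 Hz.
Converting to GHz: f = 261.1 GHz ≈ 261 GHz.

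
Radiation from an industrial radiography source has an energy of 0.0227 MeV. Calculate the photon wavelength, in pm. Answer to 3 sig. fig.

54.6 pm

Convert to SI: E = 0.0227 MeV = 3.6369 × 10^-15 J.
Since λ = hc/E for a photon, λ = 5.462 × 10^-11 m.
Converting to pm: λ = 54.62 pm ≈ 54.6 pm.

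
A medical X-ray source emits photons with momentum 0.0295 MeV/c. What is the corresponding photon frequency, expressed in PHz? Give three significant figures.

7130 PHz

In SI units: p = 0.0295 MeV/c = 1.5766e-23 kg·m/s.
The photon relation is f = pc/h, giving f = 7.133e18 Hz.
Converting to PHz: f = 7133 PHz ≈ 7130 PHz.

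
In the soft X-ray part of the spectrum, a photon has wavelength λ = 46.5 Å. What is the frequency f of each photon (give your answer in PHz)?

64.5 PHz

Convert to SI: λ = 46.5 Å = 4.65 × 10^-9 m.
The photon relation is f = c/λ, giving f = 6.447 × 10^16 Hz.
Converting to PHz: f = 64.47 PHz ≈ 64.5 PHz.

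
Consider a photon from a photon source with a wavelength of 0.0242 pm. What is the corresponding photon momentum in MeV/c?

51.2 MeV/c

Use h = 6.62607015 × 10^-34 J·s, c = 2.99792458 × 10^8 m/s, 1 eV = 1.602176634 × 10^-19 J.
Convert to SI: λ = 0.0242 pm = 2.42 × 10^-14 m.
For a photon p = h/λ, so p = 2.738 × 10^-20 kg·m/s.
Converting to MeV/c: p = 51.23 MeV/c ≈ 51.2 MeV/c.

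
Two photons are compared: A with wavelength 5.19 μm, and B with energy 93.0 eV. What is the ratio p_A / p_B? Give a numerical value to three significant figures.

p_A = 1.277e-28 kg·m/s (from wavelength = 5.19 μm, via p = h/λ).
p_B = 4.970e-26 kg·m/s (from energy = 93.0 eV, via p = E/c).
Ratio = 1.277e-28 / 4.970e-26 = 2.57e-3.

2.57e-3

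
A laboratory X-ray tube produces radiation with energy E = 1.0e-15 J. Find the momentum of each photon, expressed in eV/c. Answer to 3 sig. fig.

Take c = 2.99792458e8 m/s, 1 eV = 1.602176634e-19 J.
For a photon p = E/c, so p = 3.336e-24 kg·m/s.
Converting to eV/c: p = 6242 eV/c ≈ 6240 eV/c.

6240 eV/c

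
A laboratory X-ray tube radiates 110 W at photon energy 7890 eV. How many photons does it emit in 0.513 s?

Total energy: E_total = P·t = 110 × 0.513 = 56.43 J.
Per-photon energy: E = 1.264 × 10^-15 J.
N = E_total / E_photon = 4.46 × 10^16.

4.46 × 10^16 photons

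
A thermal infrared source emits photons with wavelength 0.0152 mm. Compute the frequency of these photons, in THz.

19.7 THz

In SI units: λ = 0.0152 mm = 1.52e-5 m.
Since f = c/λ for a photon, f = 1.972e13 Hz.
Converting to THz: f = 19.72 THz ≈ 19.7 THz.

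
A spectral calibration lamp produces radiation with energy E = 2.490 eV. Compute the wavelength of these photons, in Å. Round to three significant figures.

(h = 6.62607015 × 10^-34 J·s, c = 2.99792458 × 10^8 m/s, 1 eV = 1.602176634 × 10^-19 J.)
First convert: E = 2.490 eV = 3.9894 × 10^-19 J.
Since λ = hc/E for a photon, λ = 4.979 × 10^-7 m.
Converting to Å: λ = 4979 Å ≈ 4980 Å.

4980 Å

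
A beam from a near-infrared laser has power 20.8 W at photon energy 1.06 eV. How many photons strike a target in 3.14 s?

Total energy: E_total = P·t = 20.8 × 3.14 = 65.31 J.
Per-photon energy: E = 1.698 × 10^-19 J.
N = E_total / E_photon = 3.85 × 10^20.

3.85 × 10^20 photons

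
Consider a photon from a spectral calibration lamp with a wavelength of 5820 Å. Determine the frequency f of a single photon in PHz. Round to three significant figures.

0.515 PHz

Take c = 2.99792458e8 m/s.
In SI units: λ = 5820 Å = 5.82e-7 m.
Apply f = c/λ: f = 5.151e14 Hz.
Converting to PHz: f = 0.5151 PHz ≈ 0.515 PHz.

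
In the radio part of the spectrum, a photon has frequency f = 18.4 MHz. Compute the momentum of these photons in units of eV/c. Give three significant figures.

7.61e-8 eV/c

(h = 6.62607015e-34 J·s, c = 2.99792458e8 m/s, 1 eV = 1.602176634e-19 J.)
First convert: f = 18.4 MHz = 1.84e7 Hz.
For a photon p = hf/c, so p = 4.067e-35 kg·m/s.
Converting to eV/c: p = 7.610e-8 eV/c ≈ 7.61e-8 eV/c.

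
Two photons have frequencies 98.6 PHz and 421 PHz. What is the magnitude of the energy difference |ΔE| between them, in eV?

Using E = hf: E₁ = 6.533·10^-17 J, E₂ = 2.790·10^-16 J.
|ΔE| = |6.533·10^-17 − 2.790·10^-16| = 2.14·10^-16 J = 1330 eV.

1330 eV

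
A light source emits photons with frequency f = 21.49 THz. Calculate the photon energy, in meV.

Use h = 6.62607015 × 10^-34 J·s, 1 eV = 1.602176634 × 10^-19 J.
First convert: f = 21.49 THz = 2.149 × 10^13 Hz.
The photon relation is E = hf, giving E = 1.424 × 10^-20 J.
Converting to meV: E = 88.88 meV ≈ 88.9 meV.

88.9 meV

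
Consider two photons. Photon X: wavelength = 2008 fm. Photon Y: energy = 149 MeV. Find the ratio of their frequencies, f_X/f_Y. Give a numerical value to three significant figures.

f_X = 1.493·10^20 Hz (from wavelength = 2008 fm, via f = c/λ).
f_Y = 3.603·10^22 Hz (from energy = 149 MeV, via f = E/h).
Ratio = 1.493·10^20 / 3.603·10^22 = 4.14·10^-3.

4.14·10^-3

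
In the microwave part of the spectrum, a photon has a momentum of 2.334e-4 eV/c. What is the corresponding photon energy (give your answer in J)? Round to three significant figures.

First convert: p = 2.334e-4 eV/c = 1.2474e-31 kg·m/s.
Apply E = pc: E = 3.739e-23 J.
So E ≈ 3.74e-23 J.

3.74e-23 J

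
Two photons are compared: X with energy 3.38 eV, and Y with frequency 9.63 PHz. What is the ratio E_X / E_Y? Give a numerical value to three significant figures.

E_X = 5.415e-19 J (from energy = 3.38 eV, via E given directly).
E_Y = 6.381e-18 J (from frequency = 9.63 PHz, via E = hf).
Ratio = 5.415e-19 / 6.381e-18 = 0.0849.

0.0849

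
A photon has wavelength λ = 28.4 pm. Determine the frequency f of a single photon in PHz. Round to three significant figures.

(c = 2.99792458e8 m/s.)
In SI units: λ = 28.4 pm = 2.84e-11 m.
For a photon f = c/λ, so f = 1.056e19 Hz.
Converting to PHz: f = 10560 PHz ≈ 1.06e4 PHz.

1.06e4 PHz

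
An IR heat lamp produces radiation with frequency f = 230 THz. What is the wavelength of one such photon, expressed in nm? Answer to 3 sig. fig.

Convert to SI: f = 230 THz = 2.3e14 Hz.
Since λ = c/f for a photon, λ = 1.303e-6 m.
Converting to nm: λ = 1303 nm ≈ 1300 nm.

1300 nm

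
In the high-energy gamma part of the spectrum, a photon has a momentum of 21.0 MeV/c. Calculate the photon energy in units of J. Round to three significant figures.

First convert: p = 21.0 MeV/c = 1.1223e-20 kg·m/s.
Since E = pc for a photon, E = 3.365e-12 J.
So E ≈ 3.36e-12 J.

3.36e-12 J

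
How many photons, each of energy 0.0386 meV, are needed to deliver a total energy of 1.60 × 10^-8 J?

Per-photon energy: E = 6.184 × 10^-24 J (from energy = 0.0386 meV).
N = E_total / E_photon = 1.60 × 10^-8 J / 6.184 × 10^-24 J = 2.59 × 10^15.

2.59 × 10^15 photons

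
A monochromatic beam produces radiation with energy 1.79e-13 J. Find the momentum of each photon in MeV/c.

Take c = 2.99792458e8 m/s, 1 eV = 1.602176634e-19 J.
Apply p = E/c: p = 5.971e-22 kg·m/s.
Converting to MeV/c: p = 1.117 MeV/c ≈ 1.12 MeV/c.

1.12 MeV/c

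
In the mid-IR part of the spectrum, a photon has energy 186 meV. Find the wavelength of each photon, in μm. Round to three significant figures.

Take h = 6.62607015·10^-34 J·s, c = 2.99792458·10^8 m/s, 1 eV = 1.602176634·10^-19 J.
In SI units: E = 186 meV = 2.9800·10^-20 J.
For a photon λ = hc/E, so λ = 6.666·10^-6 m.
Converting to μm: λ = 6.666 μm ≈ 6.67 μm.

6.67 μm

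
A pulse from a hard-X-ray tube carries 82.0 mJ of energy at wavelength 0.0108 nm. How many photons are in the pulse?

Per-photon energy: E = 1.839 × 10^-14 J (from wavelength = 0.0108 nm).
N = E_total / E_photon = 0.0820 J / 1.839 × 10^-14 J = 4.46 × 10^12.

4.46 × 10^12 photons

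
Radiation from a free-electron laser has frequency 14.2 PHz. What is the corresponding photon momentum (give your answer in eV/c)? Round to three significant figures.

58.7 eV/c

In SI units: f = 14.2 PHz = 1.42·10^16 Hz.
Since p = hf/c for a photon, p = 3.139·10^-26 kg·m/s.
Converting to eV/c: p = 58.73 eV/c ≈ 58.7 eV/c.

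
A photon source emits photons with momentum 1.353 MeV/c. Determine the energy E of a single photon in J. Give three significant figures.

In SI units: p = 1.353 MeV/c = 7.2308·10^-22 kg·m/s.
The photon relation is E = pc, giving E = 2.168·10^-13 J.
So E ≈ 2.17·10^-13 J.

2.17·10^-13 J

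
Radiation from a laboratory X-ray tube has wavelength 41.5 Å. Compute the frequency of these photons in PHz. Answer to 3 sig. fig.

72.2 PHz

In SI units: λ = 41.5 Å = 4.15e-9 m.
Since f = c/λ for a photon, f = 7.224e16 Hz.
Converting to PHz: f = 72.24 PHz ≈ 72.2 PHz.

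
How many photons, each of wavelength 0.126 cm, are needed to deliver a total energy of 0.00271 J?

1.72e19 photons

Per-photon energy: E = 1.577e-22 J (from wavelength = 0.126 cm).
N = E_total / E_photon = 0.00271 J / 1.577e-22 J = 1.72e19.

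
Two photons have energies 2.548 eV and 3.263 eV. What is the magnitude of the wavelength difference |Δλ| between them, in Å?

1070 Å

Using λ = hc/E: λ₁ = 4.8659 × 10^-7 m, λ₂ = 3.7997 × 10^-7 m.
|Δλ| = |4.8659 × 10^-7 − 3.7997 × 10^-7| = 1.07 × 10^-7 m = 1070 Å.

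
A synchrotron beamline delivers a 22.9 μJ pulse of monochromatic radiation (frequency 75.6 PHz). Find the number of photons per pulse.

Per-photon energy: E = 5.009 × 10^-17 J (from frequency = 75.6 PHz).
N = E_total / E_photon = 2.29 × 10^-5 J / 5.009 × 10^-17 J = 4.57 × 10^11.

4.57 × 10^11 photons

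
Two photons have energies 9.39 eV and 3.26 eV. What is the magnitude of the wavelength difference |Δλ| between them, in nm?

248 nm

Using λ = hc/E: λ₁ = 1.320 × 10^-7 m, λ₂ = 3.803 × 10^-7 m.
|Δλ| = |1.320 × 10^-7 − 3.803 × 10^-7| = 2.48 × 10^-7 m = 248 nm.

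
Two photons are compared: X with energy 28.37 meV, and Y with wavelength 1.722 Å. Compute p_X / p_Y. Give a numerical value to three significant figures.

p_X = 1.516 × 10^-29 kg·m/s (from energy = 28.37 meV, via p = E/c).
p_Y = 3.848 × 10^-24 kg·m/s (from wavelength = 1.722 Å, via p = h/λ).
Ratio = 1.516 × 10^-29 / 3.848 × 10^-24 = 3.94 × 10^-6.

3.94 × 10^-6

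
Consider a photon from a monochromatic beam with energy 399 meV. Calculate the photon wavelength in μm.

First convert: E = 399 meV = 6.3927e-20 J.
Apply λ = hc/E: λ = 3.107e-6 m.
Converting to μm: λ = 3.107 μm ≈ 3.11 μm.

3.11 μm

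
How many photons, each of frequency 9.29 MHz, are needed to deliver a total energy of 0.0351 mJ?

5.70e21 photons

Per-photon energy: E = 6.156e-27 J (from frequency = 9.29 MHz).
N = E_total / E_photon = 3.51e-5 J / 6.156e-27 J = 5.70e21.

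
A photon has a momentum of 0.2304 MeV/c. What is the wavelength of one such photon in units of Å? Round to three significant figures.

0.0538 Å

In SI units: p = 0.2304 MeV/c = 1.2313·10^-22 kg·m/s.
Apply λ = h/p: λ = 5.381·10^-12 m.
Converting to Å: λ = 0.05381 Å ≈ 0.0538 Å.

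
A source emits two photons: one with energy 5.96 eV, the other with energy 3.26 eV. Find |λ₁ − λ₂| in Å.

Using λ = hc/E: λ₁ = 2.080 × 10^-7 m, λ₂ = 3.803 × 10^-7 m.
|Δλ| = |2.080 × 10^-7 − 3.803 × 10^-7| = 1.72 × 10^-7 m = 1720 Å.

1720 Å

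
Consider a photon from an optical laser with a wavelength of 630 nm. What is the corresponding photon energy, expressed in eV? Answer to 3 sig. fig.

1.97 eV

Use h = 6.62607015e-34 J·s, c = 2.99792458e8 m/s, 1 eV = 1.602176634e-19 J.
In SI units: λ = 630 nm = 6.30e-7 m.
Since E = hc/λ for a photon, E = 3.153e-19 J.
Converting to eV: E = 1.968 eV ≈ 1.97 eV.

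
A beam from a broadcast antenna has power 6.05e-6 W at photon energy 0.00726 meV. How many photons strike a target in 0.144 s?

Total energy: E_total = P·t = 6.05e-6 × 0.144 = 8.712e-7 J.
Per-photon energy: E = 1.163e-24 J.
N = E_total / E_photon = 7.49e17.

7.49e17 photons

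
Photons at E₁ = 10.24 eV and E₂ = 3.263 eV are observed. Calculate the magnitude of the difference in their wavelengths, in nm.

Using λ = hc/E: λ₁ = 1.2108 × 10^-7 m, λ₂ = 3.7997 × 10^-7 m.
|Δλ| = |1.2108 × 10^-7 − 3.7997 × 10^-7| = 2.59 × 10^-7 m = 259 nm.

259 nm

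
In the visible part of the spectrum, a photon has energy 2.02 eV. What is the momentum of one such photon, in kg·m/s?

Use c = 2.99792458 × 10^8 m/s, 1 eV = 1.602176634 × 10^-19 J.
First convert: E = 2.02 eV = 3.2364 × 10^-19 J.
For a photon p = E/c, so p = 1.080 × 10^-27 kg·m/s.
So p ≈ 1.08 × 10^-27 kg·m/s.

1.08 × 10^-27 kg·m/s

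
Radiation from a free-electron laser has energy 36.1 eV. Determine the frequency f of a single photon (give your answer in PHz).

8.73 PHz

Use h = 6.62607015 × 10^-34 J·s, 1 eV = 1.602176634 × 10^-19 J.
In SI units: E = 36.1 eV = 5.7839 × 10^-18 J.
The photon relation is f = E/h, giving f = 8.729 × 10^15 Hz.
Converting to PHz: f = 8.729 PHz ≈ 8.73 PHz.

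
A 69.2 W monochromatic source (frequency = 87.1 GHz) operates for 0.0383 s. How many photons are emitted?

Total energy: E_total = P·t = 69.2 × 0.0383 = 2.650 J.
Per-photon energy: E = 5.771 × 10^-23 J.
N = E_total / E_photon = 4.59 × 10^22.

4.59 × 10^22 photons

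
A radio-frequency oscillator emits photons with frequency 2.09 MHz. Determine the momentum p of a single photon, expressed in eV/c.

Use h = 6.62607015 × 10^-34 J·s, c = 2.99792458 × 10^8 m/s, 1 eV = 1.602176634 × 10^-19 J.
Convert to SI: f = 2.09 MHz = 2.09 × 10^6 Hz.
The photon relation is p = hf/c, giving p = 4.619 × 10^-36 kg·m/s.
Converting to eV/c: p = 8.644 × 10^-9 eV/c ≈ 8.64 × 10^-9 eV/c.

8.64 × 10^-9 eV/c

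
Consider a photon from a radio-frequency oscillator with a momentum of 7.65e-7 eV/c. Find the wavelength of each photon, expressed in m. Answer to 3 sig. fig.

(h = 6.62607015e-34 J·s, c = 2.99792458e8 m/s, 1 eV = 1.602176634e-19 J.)
Convert to SI: p = 7.65e-7 eV/c = 4.0884e-34 kg·m/s.
For a photon λ = h/p, so λ = 1.621 m.
So λ ≈ 1.62 m.

1.62 m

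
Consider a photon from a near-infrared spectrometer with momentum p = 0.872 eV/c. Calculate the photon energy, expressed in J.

1.40e-19 J

Convert to SI: p = 0.872 eV/c = 4.6602e-28 kg·m/s.
The photon relation is E = pc, giving E = 1.397e-19 J.
So E ≈ 1.40e-19 J.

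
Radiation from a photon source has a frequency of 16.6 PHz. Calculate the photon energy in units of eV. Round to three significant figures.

Convert to SI: f = 16.6 PHz = 1.66 × 10^16 Hz.
Since E = hf for a photon, E = 1.100 × 10^-17 J.
Converting to eV: E = 68.65 eV ≈ 68.7 eV.

68.7 eV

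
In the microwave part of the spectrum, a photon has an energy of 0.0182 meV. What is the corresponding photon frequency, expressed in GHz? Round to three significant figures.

First convert: E = 0.0182 meV = 2.9160 × 10^-24 J.
The photon relation is f = E/h, giving f = 4.401 × 10^9 Hz.
Converting to GHz: f = 4.401 GHz ≈ 4.40 GHz.

4.40 GHz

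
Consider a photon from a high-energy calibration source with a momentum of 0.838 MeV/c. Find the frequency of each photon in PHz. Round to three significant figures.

2.03e5 PHz

First convert: p = 0.838 MeV/c = 4.4785e-22 kg·m/s.
Since f = pc/h for a photon, f = 2.026e20 Hz.
Converting to PHz: f = 202600 PHz ≈ 2.03e5 PHz.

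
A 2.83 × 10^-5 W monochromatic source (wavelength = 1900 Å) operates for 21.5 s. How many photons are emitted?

Total energy: E_total = P·t = 2.83 × 10^-5 × 21.5 = 6.084 × 10^-4 J.
Per-photon energy: E = 1.045 × 10^-18 J.
N = E_total / E_photon = 5.82 × 10^14.

5.82 × 10^14 photons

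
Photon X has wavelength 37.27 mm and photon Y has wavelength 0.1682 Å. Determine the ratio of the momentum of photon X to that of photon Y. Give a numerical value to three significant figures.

4.51 × 10^-10

p_X = 1.778 × 10^-32 kg·m/s (from wavelength = 37.27 mm, via p = h/λ).
p_Y = 3.939 × 10^-23 kg·m/s (from wavelength = 0.1682 Å, via p = h/λ).
Ratio = 1.778 × 10^-32 / 3.939 × 10^-23 = 4.51 × 10^-10.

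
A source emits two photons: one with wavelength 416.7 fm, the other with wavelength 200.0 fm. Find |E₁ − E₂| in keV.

Using E = hc/λ: E₁ = 4.7671e-13 J, E₂ = 9.9322e-13 J.
|ΔE| = |4.7671e-13 − 9.9322e-13| = 5.17e-13 J = 3220 keV.

3220 keV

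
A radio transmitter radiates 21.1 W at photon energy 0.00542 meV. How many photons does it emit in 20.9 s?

Total energy: E_total = P·t = 21.1 × 20.9 = 441.0 J.
Per-photon energy: E = 8.684 × 10^-25 J.
N = E_total / E_photon = 5.08 × 10^26.

5.08 × 10^26 photons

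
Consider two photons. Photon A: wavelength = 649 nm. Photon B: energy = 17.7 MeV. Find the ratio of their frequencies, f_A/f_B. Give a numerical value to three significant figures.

1.08e-7

f_A = 4.619e14 Hz (from wavelength = 649 nm, via f = c/λ).
f_B = 4.280e21 Hz (from energy = 17.7 MeV, via f = E/h).
Ratio = 4.619e14 / 4.280e21 = 1.08e-7.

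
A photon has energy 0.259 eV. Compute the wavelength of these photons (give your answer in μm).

(h = 6.62607015e-34 J·s, c = 2.99792458e8 m/s, 1 eV = 1.602176634e-19 J.)
First convert: E = 0.259 eV = 4.1496e-20 J.
The photon relation is λ = hc/E, giving λ = 4.787e-6 m.
Converting to μm: λ = 4.787 μm ≈ 4.79 μm.

4.79 μm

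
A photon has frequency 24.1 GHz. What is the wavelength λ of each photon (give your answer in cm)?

Convert to SI: f = 24.1 GHz = 2.41·10^10 Hz.
The photon relation is λ = c/f, giving λ = 0.01244 m.
Converting to cm: λ = 1.244 cm ≈ 1.24 cm.

1.24 cm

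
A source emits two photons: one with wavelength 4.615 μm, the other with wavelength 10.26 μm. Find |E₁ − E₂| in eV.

0.148 eV

Using E = hc/λ: E₁ = 4.3043e-20 J, E₂ = 1.9361e-20 J.
|ΔE| = |4.3043e-20 − 1.9361e-20| = 2.37e-20 J = 0.148 eV.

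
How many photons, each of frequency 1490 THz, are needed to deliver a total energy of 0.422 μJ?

4.27 × 10^11 photons

Per-photon energy: E = 9.873 × 10^-19 J (from frequency = 1490 THz).
N = E_total / E_photon = 4.22 × 10^-7 J / 9.873 × 10^-19 J = 4.27 × 10^11.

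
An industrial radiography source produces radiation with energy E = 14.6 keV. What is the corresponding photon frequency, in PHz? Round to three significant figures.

First convert: E = 14.6 keV = 2.3392 × 10^-15 J.
Since f = E/h for a photon, f = 3.530 × 10^18 Hz.
Converting to PHz: f = 3530 PHz ≈ 3530 PHz.

3530 PHz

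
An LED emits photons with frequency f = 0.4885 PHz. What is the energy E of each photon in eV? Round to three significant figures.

2.02 eV

In SI units: f = 0.4885 PHz = 4.885e14 Hz.
Since E = hf for a photon, E = 3.237e-19 J.
Converting to eV: E = 2.020 eV ≈ 2.02 eV.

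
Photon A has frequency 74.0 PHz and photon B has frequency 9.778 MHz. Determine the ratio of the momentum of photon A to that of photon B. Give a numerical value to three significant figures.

7.57e9

p_A = 1.636e-25 kg·m/s (from frequency = 74.0 PHz, via p = hf/c).
p_B = 2.161e-35 kg·m/s (from frequency = 9.778 MHz, via p = hf/c).
Ratio = 1.636e-25 / 2.161e-35 = 7.57e9.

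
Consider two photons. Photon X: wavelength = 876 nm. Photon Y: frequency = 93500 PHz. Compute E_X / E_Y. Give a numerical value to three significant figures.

E_X = 2.268e-19 J (from wavelength = 876 nm, via E = hc/λ).
E_Y = 6.195e-14 J (from frequency = 93500 PHz, via E = hf).
Ratio = 2.268e-19 / 6.195e-14 = 3.66e-6.

3.66e-6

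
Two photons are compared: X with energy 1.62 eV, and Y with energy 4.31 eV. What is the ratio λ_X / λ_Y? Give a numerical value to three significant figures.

λ_X = 7.653·10^-7 m (from energy = 1.62 eV, via λ = hc/E).
λ_Y = 2.877·10^-7 m (from energy = 4.31 eV, via λ = hc/E).
Ratio = 7.653·10^-7 / 2.877·10^-7 = 2.66.

2.66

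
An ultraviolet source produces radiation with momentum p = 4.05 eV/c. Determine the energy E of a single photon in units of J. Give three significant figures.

6.49 × 10^-19 J

Take c = 2.99792458 × 10^8 m/s, 1 eV = 1.602176634 × 10^-19 J.
Convert to SI: p = 4.05 eV/c = 2.1644 × 10^-27 kg·m/s.
Since E = pc for a photon, E = 6.489 × 10^-19 J.
So E ≈ 6.49 × 10^-19 J.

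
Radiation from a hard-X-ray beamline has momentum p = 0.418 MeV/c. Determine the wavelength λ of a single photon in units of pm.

Take h = 6.62607015e-34 J·s, c = 2.99792458e8 m/s, 1 eV = 1.602176634e-19 J.
First convert: p = 0.418 MeV/c = 2.2339e-22 kg·m/s.
Apply λ = h/p: λ = 2.966e-12 m.
Converting to pm: λ = 2.966 pm ≈ 2.97 pm.

2.97 pm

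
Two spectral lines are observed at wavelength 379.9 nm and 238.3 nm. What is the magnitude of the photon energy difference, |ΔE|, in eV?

1.94 eV

Using E = hc/λ: E₁ = 5.2289·10^-19 J, E₂ = 8.3359·10^-19 J.
|ΔE| = |5.2289·10^-19 − 8.3359·10^-19| = 3.11·10^-19 J = 1.94 eV.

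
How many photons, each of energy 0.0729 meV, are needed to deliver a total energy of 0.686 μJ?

5.87·10^16 photons

Per-photon energy: E = 1.168·10^-23 J (from energy = 0.0729 meV).
N = E_total / E_photon = 6.86·10^-7 J / 1.168·10^-23 J = 5.87·10^16.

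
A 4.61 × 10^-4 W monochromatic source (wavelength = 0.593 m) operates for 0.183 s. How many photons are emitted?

Total energy: E_total = P·t = 4.61 × 10^-4 × 0.183 = 8.436 × 10^-5 J.
Per-photon energy: E = 3.350 × 10^-25 J.
N = E_total / E_photon = 2.52 × 10^20.

2.52 × 10^20 photons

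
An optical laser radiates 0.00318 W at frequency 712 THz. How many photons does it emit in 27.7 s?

1.87 × 10^17 photons

Total energy: E_total = P·t = 0.00318 × 27.7 = 0.08809 J.
Per-photon energy: E = 4.718 × 10^-19 J.
N = E_total / E_photon = 1.87 × 10^17.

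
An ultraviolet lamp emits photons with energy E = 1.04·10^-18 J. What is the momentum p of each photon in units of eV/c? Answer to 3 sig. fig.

6.49 eV/c

Take c = 2.99792458·10^8 m/s, 1 eV = 1.602176634·10^-19 J.
Since p = E/c for a photon, p = 3.469·10^-27 kg·m/s.
Converting to eV/c: p = 6.491 eV/c ≈ 6.49 eV/c.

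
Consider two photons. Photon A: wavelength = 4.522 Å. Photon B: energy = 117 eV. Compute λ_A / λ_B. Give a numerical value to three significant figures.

0.0427

λ_A = 4.522e-10 m (from wavelength = 4.522 Å, via λ given directly).
λ_B = 1.060e-8 m (from energy = 117 eV, via λ = hc/E).
Ratio = 4.522e-10 / 1.060e-8 = 0.0427.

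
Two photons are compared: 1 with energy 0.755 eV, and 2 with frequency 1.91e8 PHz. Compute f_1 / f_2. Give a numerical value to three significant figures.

9.56e-10

f_1 = 1.826e14 Hz (from energy = 0.755 eV, via f = E/h).
f_2 = 1.910e23 Hz (from frequency = 1.91e8 PHz, via f given directly).
Ratio = 1.826e14 / 1.910e23 = 9.56e-10.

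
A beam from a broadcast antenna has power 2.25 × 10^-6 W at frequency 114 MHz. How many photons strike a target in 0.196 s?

5.84 × 10^18 photons

Total energy: E_total = P·t = 2.25 × 10^-6 × 0.196 = 4.410 × 10^-7 J.
Per-photon energy: E = 7.554 × 10^-26 J.
N = E_total / E_photon = 5.84 × 10^18.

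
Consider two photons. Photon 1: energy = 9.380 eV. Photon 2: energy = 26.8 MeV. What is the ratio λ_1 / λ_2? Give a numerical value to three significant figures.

λ_1 = 1.322e-7 m (from energy = 9.380 eV, via λ = hc/E).
λ_2 = 4.626e-14 m (from energy = 26.8 MeV, via λ = hc/E).
Ratio = 1.322e-7 / 4.626e-14 = 2.86e6.

2.86e6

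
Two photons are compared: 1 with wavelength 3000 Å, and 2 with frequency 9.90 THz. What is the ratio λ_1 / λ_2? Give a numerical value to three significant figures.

λ_1 = 3.000 × 10^-7 m (from wavelength = 3000 Å, via λ given directly).
λ_2 = 3.028 × 10^-5 m (from frequency = 9.90 THz, via λ = c/f).
Ratio = 3.000 × 10^-7 / 3.028 × 10^-5 = 9.91 × 10^-3.

9.91 × 10^-3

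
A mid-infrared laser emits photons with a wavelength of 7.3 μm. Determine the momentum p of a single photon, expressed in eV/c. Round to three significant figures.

In SI units: λ = 7.3 μm = 7.3·10^-6 m.
For a photon p = h/λ, so p = 9.077·10^-29 kg·m/s.
Converting to eV/c: p = 0.1698 eV/c ≈ 0.170 eV/c.

0.170 eV/c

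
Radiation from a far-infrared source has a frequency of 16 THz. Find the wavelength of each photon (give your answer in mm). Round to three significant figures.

0.0187 mm

Use c = 2.99792458e8 m/s.
Convert to SI: f = 16 THz = 1.6e13 Hz.
The photon relation is λ = c/f, giving λ = 1.874e-5 m.
Converting to mm: λ = 0.01874 mm ≈ 0.0187 mm.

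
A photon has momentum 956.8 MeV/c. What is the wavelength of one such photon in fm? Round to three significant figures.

Take h = 6.62607015e-34 J·s, c = 2.99792458e8 m/s, 1 eV = 1.602176634e-19 J.
In SI units: p = 956.8 MeV/c = 5.1134e-19 kg·m/s.
The photon relation is λ = h/p, giving λ = 1.296e-15 m.
Converting to fm: λ = 1.296 fm ≈ 1.30 fm.

1.30 fm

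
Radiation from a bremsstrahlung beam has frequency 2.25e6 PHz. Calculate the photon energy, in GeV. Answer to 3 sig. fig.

9.31e-3 GeV

Use h = 6.62607015e-34 J·s, 1 eV = 1.602176634e-19 J.
In SI units: f = 2.25e6 PHz = 2.25e21 Hz.
Apply E = hf: E = 1.491e-12 J.
Converting to GeV: E = 0.009305 GeV ≈ 9.31e-3 GeV.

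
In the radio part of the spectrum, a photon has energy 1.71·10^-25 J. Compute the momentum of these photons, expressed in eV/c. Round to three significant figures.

The photon relation is p = E/c, giving p = 5.704·10^-34 kg·m/s.
Converting to eV/c: p = 1.067·10^-6 eV/c ≈ 1.07·10^-6 eV/c.

1.07·10^-6 eV/c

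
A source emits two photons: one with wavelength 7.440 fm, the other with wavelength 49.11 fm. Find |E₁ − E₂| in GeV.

Using E = hc/λ: E₁ = 2.6700·10^-11 J, E₂ = 4.0449·10^-12 J.
|ΔE| = |2.6700·10^-11 − 4.0449·10^-12| = 2.27·10^-11 J = 0.141 GeV.

0.141 GeV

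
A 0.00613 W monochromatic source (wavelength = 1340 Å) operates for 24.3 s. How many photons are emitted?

Total energy: E_total = P·t = 0.00613 × 24.3 = 0.1490 J.
Per-photon energy: E = 1.482e-18 J.
N = E_total / E_photon = 1.00e17.

1.00e17 photons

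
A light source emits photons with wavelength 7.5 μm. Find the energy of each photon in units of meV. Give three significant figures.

Take h = 6.62607015 × 10^-34 J·s, c = 2.99792458 × 10^8 m/s, 1 eV = 1.602176634 × 10^-19 J.
First convert: λ = 7.5 μm = 7.5 × 10^-6 m.
Apply E = hc/λ: E = 2.649 × 10^-20 J.
Converting to meV: E = 165.3 meV ≈ 165 meV.

165 meV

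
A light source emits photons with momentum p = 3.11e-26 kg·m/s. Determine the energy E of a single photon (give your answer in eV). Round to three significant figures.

58.2 eV

Use c = 2.99792458e8 m/s, 1 eV = 1.602176634e-19 J.
The photon relation is E = pc, giving E = 9.324e-18 J.
Converting to eV: E = 58.19 eV ≈ 58.2 eV.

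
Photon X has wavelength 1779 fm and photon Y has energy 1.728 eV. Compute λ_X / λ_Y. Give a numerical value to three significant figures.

λ_X = 1.779 × 10^-12 m (from wavelength = 1779 fm, via λ given directly).
λ_Y = 7.175 × 10^-7 m (from energy = 1.728 eV, via λ = hc/E).
Ratio = 1.779 × 10^-12 / 7.175 × 10^-7 = 2.48 × 10^-6.

2.48 × 10^-6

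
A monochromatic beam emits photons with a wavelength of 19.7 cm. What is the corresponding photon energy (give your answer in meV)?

6.29e-3 meV

First convert: λ = 19.7 cm = 0.197 m.
The photon relation is E = hc/λ, giving E = 1.008e-24 J.
Converting to meV: E = 0.006294 meV ≈ 6.29e-3 meV.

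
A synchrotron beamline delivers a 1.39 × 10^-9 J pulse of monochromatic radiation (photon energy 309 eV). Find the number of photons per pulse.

2.81 × 10^7 photons

Per-photon energy: E = 4.951 × 10^-17 J (from energy = 309 eV).
N = E_total / E_photon = 1.39 × 10^-9 J / 4.951 × 10^-17 J = 2.81 × 10^7.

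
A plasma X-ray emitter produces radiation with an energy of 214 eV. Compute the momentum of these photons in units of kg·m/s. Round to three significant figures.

1.14 × 10^-25 kg·m/s

First convert: E = 214 eV = 3.4287 × 10^-17 J.
The photon relation is p = E/c, giving p = 1.144 × 10^-25 kg·m/s.
So p ≈ 1.14 × 10^-25 kg·m/s.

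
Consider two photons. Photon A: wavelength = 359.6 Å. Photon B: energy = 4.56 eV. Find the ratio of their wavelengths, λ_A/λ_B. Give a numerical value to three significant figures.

λ_A = 3.596 × 10^-8 m (from wavelength = 359.6 Å, via λ given directly).
λ_B = 2.719 × 10^-7 m (from energy = 4.56 eV, via λ = hc/E).
Ratio = 3.596 × 10^-8 / 2.719 × 10^-7 = 0.132.

0.132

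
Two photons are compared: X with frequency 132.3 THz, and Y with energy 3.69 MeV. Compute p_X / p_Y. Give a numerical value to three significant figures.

1.48 × 10^-7

p_X = 2.924 × 10^-28 kg·m/s (from frequency = 132.3 THz, via p = hf/c).
p_Y = 1.972 × 10^-21 kg·m/s (from energy = 3.69 MeV, via p = E/c).
Ratio = 2.924 × 10^-28 / 1.972 × 10^-21 = 1.48 × 10^-7.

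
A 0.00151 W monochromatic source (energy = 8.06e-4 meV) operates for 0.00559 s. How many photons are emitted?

6.54e19 photons

Total energy: E_total = P·t = 0.00151 × 0.00559 = 8.441e-6 J.
Per-photon energy: E = 1.291e-25 J.
N = E_total / E_photon = 6.54e19.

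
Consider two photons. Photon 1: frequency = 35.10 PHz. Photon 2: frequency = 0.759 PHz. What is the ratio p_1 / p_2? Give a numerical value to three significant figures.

p_1 = 7.758 × 10^-26 kg·m/s (from frequency = 35.10 PHz, via p = hf/c).
p_2 = 1.678 × 10^-27 kg·m/s (from frequency = 0.759 PHz, via p = hf/c).
Ratio = 7.758 × 10^-26 / 1.678 × 10^-27 = 46.2.

46.2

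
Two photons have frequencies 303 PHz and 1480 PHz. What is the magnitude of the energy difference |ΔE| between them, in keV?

4.87 keV

Using E = hf: E₁ = 2.008 × 10^-16 J, E₂ = 9.807 × 10^-16 J.
|ΔE| = |2.008 × 10^-16 − 9.807 × 10^-16| = 7.80 × 10^-16 J = 4.87 keV.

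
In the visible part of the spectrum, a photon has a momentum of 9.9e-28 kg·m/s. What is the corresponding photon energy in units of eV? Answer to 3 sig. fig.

1.85 eV

(c = 2.99792458e8 m/s, 1 eV = 1.602176634e-19 J.)
Apply E = pc: E = 2.968e-19 J.
Converting to eV: E = 1.852 eV ≈ 1.85 eV.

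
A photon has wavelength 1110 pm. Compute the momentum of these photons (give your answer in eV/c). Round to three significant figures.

1120 eV/c

(h = 6.62607015e-34 J·s, c = 2.99792458e8 m/s, 1 eV = 1.602176634e-19 J.)
Convert to SI: λ = 1110 pm = 1.11e-9 m.
The photon relation is p = h/λ, giving p = 5.969e-25 kg·m/s.
Converting to eV/c: p = 1117 eV/c ≈ 1120 eV/c.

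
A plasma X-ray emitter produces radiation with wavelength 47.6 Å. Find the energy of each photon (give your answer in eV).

260 eV

First convert: λ = 47.6 Å = 4.76·10^-9 m.
Since E = hc/λ for a photon, E = 4.173·10^-17 J.
Converting to eV: E = 260.5 eV ≈ 260 eV.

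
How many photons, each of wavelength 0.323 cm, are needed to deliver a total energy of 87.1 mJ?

Per-photon energy: E = 6.150 × 10^-23 J (from wavelength = 0.323 cm).
N = E_total / E_photon = 0.0871 J / 6.150 × 10^-23 J = 1.42 × 10^21.

1.42 × 10^21 photons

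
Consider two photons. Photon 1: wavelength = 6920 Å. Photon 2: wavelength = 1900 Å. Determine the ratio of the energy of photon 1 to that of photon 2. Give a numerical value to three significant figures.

E_1 = 2.871·10^-19 J (from wavelength = 6920 Å, via E = hc/λ).
E_2 = 1.045·10^-18 J (from wavelength = 1900 Å, via E = hc/λ).
Ratio = 2.871·10^-19 / 1.045·10^-18 = 0.275.

0.275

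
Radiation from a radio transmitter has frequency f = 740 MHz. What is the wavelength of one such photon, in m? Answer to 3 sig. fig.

In SI units: f = 740 MHz = 7.4e8 Hz.
For a photon λ = c/f, so λ = 0.4051 m.
So λ ≈ 0.405 m.

0.405 m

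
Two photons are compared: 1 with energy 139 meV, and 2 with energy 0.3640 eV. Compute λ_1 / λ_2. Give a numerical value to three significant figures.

2.62

λ_1 = 8.920e-6 m (from energy = 139 meV, via λ = hc/E).
λ_2 = 3.406e-6 m (from energy = 0.3640 eV, via λ = hc/E).
Ratio = 8.920e-6 / 3.406e-6 = 2.62.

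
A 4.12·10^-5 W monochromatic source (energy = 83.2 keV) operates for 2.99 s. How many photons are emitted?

Total energy: E_total = P·t = 4.12·10^-5 × 2.99 = 1.232·10^-4 J.
Per-photon energy: E = 1.333·10^-14 J.
N = E_total / E_photon = 9.24·10^9.

9.24·10^9 photons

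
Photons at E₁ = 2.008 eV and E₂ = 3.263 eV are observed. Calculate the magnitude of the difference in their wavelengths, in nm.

237 nm

Using λ = hc/E: λ₁ = 6.1745e-7 m, λ₂ = 3.7997e-7 m.
|Δλ| = |6.1745e-7 − 3.7997e-7| = 2.37e-7 m = 237 nm.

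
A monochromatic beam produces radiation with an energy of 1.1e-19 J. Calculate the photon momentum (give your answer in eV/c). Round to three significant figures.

0.687 eV/c

Use c = 2.99792458e8 m/s, 1 eV = 1.602176634e-19 J.
Apply p = E/c: p = 3.669e-28 kg·m/s.
Converting to eV/c: p = 0.6866 eV/c ≈ 0.687 eV/c.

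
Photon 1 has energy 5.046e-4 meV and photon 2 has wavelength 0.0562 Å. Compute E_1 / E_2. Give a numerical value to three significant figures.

2.29e-12

E_1 = 8.085e-26 J (from energy = 5.046e-4 meV, via E given directly).
E_2 = 3.535e-14 J (from wavelength = 0.0562 Å, via E = hc/λ).
Ratio = 8.085e-26 / 3.535e-14 = 2.29e-12.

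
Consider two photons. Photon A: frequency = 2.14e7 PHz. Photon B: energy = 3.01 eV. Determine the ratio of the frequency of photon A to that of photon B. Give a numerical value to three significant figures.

f_A = 2.140e22 Hz (from frequency = 2.14e7 PHz, via f given directly).
f_B = 7.278e14 Hz (from energy = 3.01 eV, via f = E/h).
Ratio = 2.140e22 / 7.278e14 = 2.94e7.

2.94e7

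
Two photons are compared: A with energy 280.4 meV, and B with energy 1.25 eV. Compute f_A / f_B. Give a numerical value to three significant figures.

f_A = 6.780e13 Hz (from energy = 280.4 meV, via f = E/h).
f_B = 3.022e14 Hz (from energy = 1.25 eV, via f = E/h).
Ratio = 6.780e13 / 3.022e14 = 0.224.

0.224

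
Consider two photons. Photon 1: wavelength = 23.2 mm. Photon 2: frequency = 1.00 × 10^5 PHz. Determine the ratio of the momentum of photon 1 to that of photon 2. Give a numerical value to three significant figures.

1.29 × 10^-10

p_1 = 2.856 × 10^-32 kg·m/s (from wavelength = 23.2 mm, via p = h/λ).
p_2 = 2.210 × 10^-22 kg·m/s (from frequency = 1.00 × 10^5 PHz, via p = hf/c).
Ratio = 2.856 × 10^-32 / 2.210 × 10^-22 = 1.29 × 10^-10.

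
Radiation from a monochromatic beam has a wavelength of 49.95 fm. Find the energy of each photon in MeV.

24.8 MeV

Use h = 6.62607015·10^-34 J·s, c = 2.99792458·10^8 m/s, 1 eV = 1.602176634·10^-19 J.
Convert to SI: λ = 49.95 fm = 4.995·10^-14 m.
For a photon E = hc/λ, so E = 3.977·10^-12 J.
Converting to MeV: E = 24.82 MeV ≈ 24.8 MeV.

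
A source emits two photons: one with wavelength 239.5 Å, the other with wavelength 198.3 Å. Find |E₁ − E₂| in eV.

Using E = hc/λ: E₁ = 8.2941 × 10^-18 J, E₂ = 1.0017 × 10^-17 J.
|ΔE| = |8.2941 × 10^-18 − 1.0017 × 10^-17| = 1.72 × 10^-18 J = 10.8 eV.

10.8 eV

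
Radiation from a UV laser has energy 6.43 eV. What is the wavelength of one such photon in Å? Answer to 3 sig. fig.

Convert to SI: E = 6.43 eV = 1.0302 × 10^-18 J.
Apply λ = hc/E: λ = 1.928 × 10^-7 m.
Converting to Å: λ = 1928 Å ≈ 1930 Å.

1930 Å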